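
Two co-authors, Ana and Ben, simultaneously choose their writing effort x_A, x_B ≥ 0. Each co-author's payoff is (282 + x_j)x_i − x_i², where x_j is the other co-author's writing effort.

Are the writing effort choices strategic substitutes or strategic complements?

Ana's payoff is (282 + x_B)x_A − x_A².
∂π/∂x_A = 282 + x_B − 2x_A = 0, so x_A = 141 + 0.5x_B.
The best-response slope dx_A/dx_B = 0.5 > 0: the reaction function is upward-sloping, so the choices are strategic complements.

strategic complements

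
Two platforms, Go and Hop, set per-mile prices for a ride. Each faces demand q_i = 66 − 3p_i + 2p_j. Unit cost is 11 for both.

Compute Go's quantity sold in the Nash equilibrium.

41.25

Go's profit: π = (p_{Go} − 11)(66 − 3p_{Go} + 2p_{Hop}).
∂π/∂p_{Go} = 99 − 6p_{Go} + 2p_{Hop} = 0 ⇒ p_{Go} = 16.5 + (1/3)p_{Hop}.
By symmetry p_{Hop} = p_{Go}; substituting into the reaction function, (2/3)p_{Go} = 16.5 and p_{Go} = 24.75.
q_{Go} = 66 − 3·24.75 + 2·24.75 = 41.25.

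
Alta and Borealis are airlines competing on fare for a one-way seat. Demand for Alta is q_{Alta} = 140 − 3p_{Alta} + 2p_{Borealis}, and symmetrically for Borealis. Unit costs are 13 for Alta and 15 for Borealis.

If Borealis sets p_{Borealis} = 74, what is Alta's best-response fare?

54.5

Alta's profit: π = (p_{Alta} − 13)(140 − 3p_{Alta} + 2p_{Borealis}).
∂π/∂p_{Alta} = 179 − 6p_{Alta} + 2p_{Borealis} = 0 ⇒ p_{Alta} = 179/6 + (1/3)p_{Borealis}.
At p_{Borealis} = 74: p_{Alta} = 179/6 + (1/3)·74 = 54.5.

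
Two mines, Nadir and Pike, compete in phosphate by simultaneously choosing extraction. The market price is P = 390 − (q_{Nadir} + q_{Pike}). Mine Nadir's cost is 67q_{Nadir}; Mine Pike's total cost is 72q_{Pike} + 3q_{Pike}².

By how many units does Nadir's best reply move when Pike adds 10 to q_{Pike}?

Mine Nadir's profit: π = q_{Nadir}(390 − (q_{Nadir} + q_{Pike})) − 67q_{Nadir}.
∂π/∂q_{Nadir} = 323 − 2q_{Nadir} − q_{Pike} = 0, so q_{Nadir} = 161.5 − 0.5q_{Pike}.
The reaction-function slope is −0.5, so a 10-unit rise in q_{Pike} moves q_{Nadir} by −0.5 × 10 = −5. Nadir's best response falls — the actions are strategic substitutes.

-5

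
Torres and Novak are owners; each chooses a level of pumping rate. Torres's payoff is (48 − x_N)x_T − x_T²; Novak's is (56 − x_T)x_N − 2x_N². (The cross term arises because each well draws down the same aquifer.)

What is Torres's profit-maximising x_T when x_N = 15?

16.5

Expanding Torres's payoff: 48x_T − x_Nx_T − x_T².
∂π/∂x_T = 48 − x_N − 2x_T = 0, so x_T = 24 − 0.5x_N.
At x_N = 15: x_T = 24 − 0.5·15 = 16.5.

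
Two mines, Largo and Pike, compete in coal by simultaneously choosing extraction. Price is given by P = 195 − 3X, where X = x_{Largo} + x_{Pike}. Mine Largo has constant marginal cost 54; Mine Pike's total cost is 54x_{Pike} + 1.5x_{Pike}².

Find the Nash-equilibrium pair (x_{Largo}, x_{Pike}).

18.8, 9.4

Mine Largo's profit: π = x_{Largo}(195 − 3(x_{Largo} + x_{Pike})) − 54x_{Largo}.
∂π/∂x_{Largo} = 141 − 6x_{Largo} − 3x_{Pike} = 0, so x_{Largo} = 23.5 − 0.5x_{Pike}.
For Pike: ∂π/∂x_{Pike} = 141 − 9x_{Pike} − 3x_{Largo} = 0 ⇒ x_{Pike} = 47/3 − (1/3)x_{Largo}.
Solving the two reaction functions simultaneously: (1 − (−0.5)(−1/3))x_{Largo} = 23.5 − 0.5·(47/3), so (5/6)x_{Largo} = 47/3 and x_{Largo} = 18.8.
Then x_{Pike} = 47/3 − (1/3)·18.8 = 9.4.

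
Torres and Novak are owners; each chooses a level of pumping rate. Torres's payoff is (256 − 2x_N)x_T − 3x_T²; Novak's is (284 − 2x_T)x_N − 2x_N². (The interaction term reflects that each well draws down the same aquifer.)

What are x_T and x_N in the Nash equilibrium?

Expanding Torres's payoff: 256x_T − 2x_Nx_T − 3x_T².
∂π/∂x_T = 256 − 2x_N − 6x_T = 0, so x_T = 128/3 − (1/3)x_N.
Likewise for Novak: x_N = 71 − 0.5x_T.
Solving the two reaction functions simultaneously: (1 − (−1/3)(−0.5))x_T = 128/3 − (1/3)·71, so (5/6)x_T = 19 and x_T = 22.8.
Then x_N = 71 − 0.5·22.8 = 59.6.

22.8, 59.6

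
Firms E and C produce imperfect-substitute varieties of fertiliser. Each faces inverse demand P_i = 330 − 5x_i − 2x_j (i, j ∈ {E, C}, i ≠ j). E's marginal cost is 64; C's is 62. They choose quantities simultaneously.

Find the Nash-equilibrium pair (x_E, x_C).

Firm E's profit: π = x_E(330 − 5x_E − 2x_C) − 64x_E.
∂π/∂x_E = 266 − 10x_E − 2x_C = 0 ⇒ x_E = 26.6 − 0.2x_C.
Similarly x_C = 26.8 − 0.2x_E.
Solving the two reaction functions simultaneously: (1 − (−0.2)(−0.2))x_E = 26.6 − 0.2·26.8, so 0.96x_E = 21.24 and x_E = 22.125.
Then x_C = 26.8 − 0.2·22.125 = 22.375.

22.125, 22.375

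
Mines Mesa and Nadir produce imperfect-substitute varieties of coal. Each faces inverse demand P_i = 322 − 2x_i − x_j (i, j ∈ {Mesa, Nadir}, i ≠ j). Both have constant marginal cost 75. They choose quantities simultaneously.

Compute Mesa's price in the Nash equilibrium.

173.8

Mine Mesa's profit: π = x_{Mesa}(322 − 2x_{Mesa} − x_{Nadir}) − 75x_{Mesa}.
∂π/∂x_{Mesa} = 247 − 4x_{Mesa} − x_{Nadir} = 0 ⇒ x_{Mesa} = 61.75 − 0.25x_{Nadir}.
Setting x_{Mesa} = x_{Nadir} in the reaction function: x_{Mesa} = 61.75 − 0.25x_{Mesa}, so x_{Mesa} = 61.75 / 1.25 = 49.4.
P_{Mesa} = 322 − 2·49.4 − 49.4 = 173.8.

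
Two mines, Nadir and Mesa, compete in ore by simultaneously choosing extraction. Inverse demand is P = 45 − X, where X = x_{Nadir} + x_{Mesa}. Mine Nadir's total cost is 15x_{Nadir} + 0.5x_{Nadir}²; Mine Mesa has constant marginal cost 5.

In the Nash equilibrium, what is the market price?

Mine Nadir's profit: π = x_{Nadir}(45 − (x_{Nadir} + x_{Mesa})) − 15x_{Nadir} − 0.5x_{Nadir}².
∂π/∂x_{Nadir} = 30 − 3x_{Nadir} − x_{Mesa} = 0, so x_{Nadir} = 10 − (1/3)x_{Mesa}.
For Mesa: ∂π/∂x_{Mesa} = 40 − 2x_{Mesa} − x_{Nadir} = 0 ⇒ x_{Mesa} = 20 − 0.5x_{Nadir}.
Substituting the second reaction function into the first: x_{Nadir} = 10 − (1/3)(20 − 0.5x_{Nadir}), which gives (5/6)x_{Nadir} = 10/3 ⇒ x_{Nadir} = 4.
Then x_{Mesa} = 20 − 0.5·4 = 18.
Equilibrium price: P = 45 − 22 = 23.

23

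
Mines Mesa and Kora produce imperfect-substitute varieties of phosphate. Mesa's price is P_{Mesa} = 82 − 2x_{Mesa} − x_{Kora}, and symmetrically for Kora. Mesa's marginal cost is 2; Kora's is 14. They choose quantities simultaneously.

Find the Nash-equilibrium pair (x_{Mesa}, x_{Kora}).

16.8, 12.8

Mine Mesa's profit: π = x_{Mesa}(82 − 2x_{Mesa} − x_{Kora}) − 2x_{Mesa}.
∂π/∂x_{Mesa} = 80 − 4x_{Mesa} − x_{Kora} = 0 ⇒ x_{Mesa} = 20 − 0.25x_{Kora}.
Similarly x_{Kora} = 17 − 0.25x_{Mesa}.
Plugging x_{Kora} into Mesa's best response: x_{Mesa} = 20 − 0.25(17 − 0.25x_{Mesa}) ⇒ 0.9375x_{Mesa} = 15.75, so x_{Mesa} = 16.8.
Then x_{Kora} = 17 − 0.25·16.8 = 12.8.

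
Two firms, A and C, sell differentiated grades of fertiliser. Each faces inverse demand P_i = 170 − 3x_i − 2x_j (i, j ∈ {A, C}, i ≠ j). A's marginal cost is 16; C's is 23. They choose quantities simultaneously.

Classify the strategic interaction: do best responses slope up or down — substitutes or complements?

strategic substitutes

Firm A's profit: π = x_A(170 − 3x_A − 2x_C) − 16x_A.
∂π/∂x_A = 154 − 6x_A − 2x_C = 0 ⇒ x_A = 77/3 − (1/3)x_C.
The best-response slope dx_A/dx_C = −1/3 < 0: the reaction function is downward-sloping, so the choices are strategic substitutes.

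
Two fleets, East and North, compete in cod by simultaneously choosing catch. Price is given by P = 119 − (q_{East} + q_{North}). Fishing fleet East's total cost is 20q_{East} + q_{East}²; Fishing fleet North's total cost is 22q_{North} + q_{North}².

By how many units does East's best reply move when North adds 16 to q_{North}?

Fishing fleet East's profit: π = q_{East}(119 − (q_{East} + q_{North})) − 20q_{East} − q_{East}².
∂π/∂q_{East} = 99 − 4q_{East} − q_{North} = 0, so q_{East} = 24.75 − 0.25q_{North}.
The reaction-function slope is −0.25, so a 16-unit rise in q_{North} moves q_{East} by −0.25 × 16 = −4. East's best response falls — the actions are strategic substitutes.

-4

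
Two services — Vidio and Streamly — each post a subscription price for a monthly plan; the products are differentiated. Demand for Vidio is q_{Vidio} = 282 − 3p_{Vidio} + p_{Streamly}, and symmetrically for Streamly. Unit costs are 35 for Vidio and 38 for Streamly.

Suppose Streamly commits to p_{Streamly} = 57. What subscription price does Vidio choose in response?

74

Vidio's profit: π = (p_{Vidio} − 35)(282 − 3p_{Vidio} + p_{Streamly}).
∂π/∂p_{Vidio} = 387 − 6p_{Vidio} + p_{Streamly} = 0 ⇒ p_{Vidio} = 64.5 + (1/6)p_{Streamly}.
At p_{Streamly} = 57: p_{Vidio} = 64.5 + (1/6)·57 = 74.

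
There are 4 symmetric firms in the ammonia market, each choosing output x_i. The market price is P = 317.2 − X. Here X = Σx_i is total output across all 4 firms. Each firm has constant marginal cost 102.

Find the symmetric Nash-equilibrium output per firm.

A representative firm's profit is π_i = x_i(317.2 − X) − 102x_i, with X = x_i + Σ_{j≠i} x_j.
First-order condition: 215.2 − 2x_i − Σ_{j≠i} x_j = 0.
In a symmetric equilibrium every firm chooses the same x, so Σ_{j≠i} x_j = 3x. The condition becomes 215.2 − 5x = 0, giving x = 215.2/5 = 43.04.

43.04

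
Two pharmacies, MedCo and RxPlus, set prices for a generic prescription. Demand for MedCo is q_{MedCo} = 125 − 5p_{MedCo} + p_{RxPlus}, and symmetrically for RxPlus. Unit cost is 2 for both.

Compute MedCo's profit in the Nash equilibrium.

845

MedCo's profit: π = (p_{MedCo} − 2)(125 − 5p_{MedCo} + p_{RxPlus}).
∂π/∂p_{MedCo} = 135 − 10p_{MedCo} + p_{RxPlus} = 0 ⇒ p_{MedCo} = 13.5 + 0.1p_{RxPlus}.
Setting p_{MedCo} = p_{RxPlus} in the reaction function: p_{MedCo} = 13.5 + 0.1p_{MedCo}, so p_{MedCo} = 13.5 / 0.9 = 15.
q_{MedCo} = 125 − 5·15 + 15 = 65.
Profit = (15 − 2)·65 = 845.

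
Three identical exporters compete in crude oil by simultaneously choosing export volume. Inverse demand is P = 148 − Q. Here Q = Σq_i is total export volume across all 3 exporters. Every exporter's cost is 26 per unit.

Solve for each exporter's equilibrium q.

A representative exporter's profit is π_i = q_i(148 − Q) − 26q_i, with Q = q_i + Σ_{j≠i} q_j.
First-order condition: 122 − 2q_i − Σ_{j≠i} q_j = 0.
With identical exporters, set every q_j = q: then 122 − 2q − 2q = 0, i.e. q = 122/4 = 30.5.

30.5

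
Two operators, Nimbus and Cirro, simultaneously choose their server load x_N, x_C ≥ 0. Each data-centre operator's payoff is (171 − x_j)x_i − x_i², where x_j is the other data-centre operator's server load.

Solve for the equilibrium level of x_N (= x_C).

Nimbus's payoff is (171 − x_C)x_N − x_N².
∂π/∂x_N = 171 − x_C − 2x_N = 0, so x_N = 85.5 − 0.5x_C.
By symmetry x_C = x_N; substituting into the reaction function, 1.5x_N = 85.5 and x_N = 57.

57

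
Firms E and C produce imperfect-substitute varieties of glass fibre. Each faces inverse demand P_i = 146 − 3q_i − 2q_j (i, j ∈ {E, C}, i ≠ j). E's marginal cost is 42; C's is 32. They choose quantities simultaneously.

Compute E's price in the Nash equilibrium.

79.125

Firm E's profit: π = q_E(146 − 3q_E − 2q_C) − 42q_E.
∂π/∂q_E = 104 − 6q_E − 2q_C = 0 ⇒ q_E = 52/3 − (1/3)q_C.
Similarly q_C = 19 − (1/3)q_E.
Solving the two reaction functions simultaneously: (1 − (−1/3)(−1/3))q_E = 52/3 − (1/3)·19, so (8/9)q_E = 11 and q_E = 12.375.
Then q_C = 19 − (1/3)·12.375 = 14.875.
P_E = 146 − 3·12.375 − 2·14.875 = 79.125.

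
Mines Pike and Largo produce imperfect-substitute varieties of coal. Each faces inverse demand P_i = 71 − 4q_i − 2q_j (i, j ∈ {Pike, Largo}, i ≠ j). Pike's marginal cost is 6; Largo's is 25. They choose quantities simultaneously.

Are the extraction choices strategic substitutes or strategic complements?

strategic substitutes

Mine Pike's profit: π = q_{Pike}(71 − 4q_{Pike} − 2q_{Largo}) − 6q_{Pike}.
∂π/∂q_{Pike} = 65 − 8q_{Pike} − 2q_{Largo} = 0 ⇒ q_{Pike} = 8.125 − 0.25q_{Largo}.
The best-response slope dq_{Pike}/dq_{Largo} = −0.25 < 0: the reaction function is downward-sloping, so the choices are strategic substitutes.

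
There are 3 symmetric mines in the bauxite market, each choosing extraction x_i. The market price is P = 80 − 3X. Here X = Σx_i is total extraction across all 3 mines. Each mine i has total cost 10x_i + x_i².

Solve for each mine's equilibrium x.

A representative mine's profit is π_i = x_i(80 − 3X) − 10x_i − x_i², with X = x_i + Σ_{j≠i} x_j.
First-order condition: 70 − 8x_i − 3Σ_{j≠i} x_j = 0.
With identical mines, set every x_j = x: then 70 − 8x − 6x = 0, i.e. x = 70/14 = 5.

5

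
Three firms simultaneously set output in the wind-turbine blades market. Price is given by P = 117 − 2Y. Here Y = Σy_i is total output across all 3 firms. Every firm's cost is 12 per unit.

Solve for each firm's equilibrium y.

A representative firm's profit is π_i = y_i(117 − 2Y) − 12y_i, with Y = y_i + Σ_{j≠i} y_j.
First-order condition: 105 − 4y_i − 2Σ_{j≠i} y_j = 0.
Imposing symmetry (y_j = y for all j) turns Σ_{j≠i} y_j into 2y, so 105 = 8y and y = 13.125.

13.125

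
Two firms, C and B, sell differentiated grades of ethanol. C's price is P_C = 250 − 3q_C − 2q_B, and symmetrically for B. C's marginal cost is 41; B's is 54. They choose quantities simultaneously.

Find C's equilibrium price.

121.8125

Firm C's profit: π = q_C(250 − 3q_C − 2q_B) − 41q_C.
∂π/∂q_C = 209 − 6q_C − 2q_B = 0 ⇒ q_C = 209/6 − (1/3)q_B.
Similarly q_B = 98/3 − (1/3)q_C.
Solving the two reaction functions simultaneously: (1 − (−1/3)(−1/3))q_C = 209/6 − (1/3)·(98/3), so (8/9)q_C = 431/18 and q_C = 26.9375.
Then q_B = 98/3 − (1/3)·26.9375 = 23.6875.
P_C = 250 − 3·26.9375 − 2·23.6875 = 121.8125.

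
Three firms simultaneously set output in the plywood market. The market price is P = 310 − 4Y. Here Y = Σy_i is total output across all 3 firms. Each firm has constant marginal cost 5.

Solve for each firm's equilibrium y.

A representative firm's profit is π_i = y_i(310 − 4Y) − 5y_i, with Y = y_i + Σ_{j≠i} y_j.
First-order condition: 305 − 8y_i − 4Σ_{j≠i} y_j = 0.
In a symmetric equilibrium every firm chooses the same y, so Σ_{j≠i} y_j = 2y. The condition becomes 305 − 16y = 0, giving y = 305/16 = 19.0625.

19.0625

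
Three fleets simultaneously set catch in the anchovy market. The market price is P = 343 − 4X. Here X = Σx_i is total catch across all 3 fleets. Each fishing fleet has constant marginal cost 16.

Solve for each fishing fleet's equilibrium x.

A representative fishing fleet's profit is π_i = x_i(343 − 4X) − 16x_i, with X = x_i + Σ_{j≠i} x_j.
First-order condition: 327 − 8x_i − 4Σ_{j≠i} x_j = 0.
With identical fishing fleets, set every x_j = x: then 327 − 8x − 8x = 0, i.e. x = 327/16 = 20.4375.

20.4375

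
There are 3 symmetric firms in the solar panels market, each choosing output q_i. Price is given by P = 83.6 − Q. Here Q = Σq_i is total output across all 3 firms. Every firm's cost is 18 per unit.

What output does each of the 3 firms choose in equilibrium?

16.4

A representative firm's profit is π_i = q_i(83.6 − Q) − 18q_i, with Q = q_i + Σ_{j≠i} q_j.
First-order condition: 65.6 − 2q_i − Σ_{j≠i} q_j = 0.
Imposing symmetry (q_j = q for all j) turns Σ_{j≠i} q_j into 2q, so 65.6 = 4q and q = 16.4.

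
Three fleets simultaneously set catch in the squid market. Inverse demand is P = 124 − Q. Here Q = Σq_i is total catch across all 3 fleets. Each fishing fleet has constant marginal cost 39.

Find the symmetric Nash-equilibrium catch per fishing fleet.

A representative fishing fleet's profit is π_i = q_i(124 − Q) − 39q_i, with Q = q_i + Σ_{j≠i} q_j.
First-order condition: 85 − 2q_i − Σ_{j≠i} q_j = 0.
In a symmetric equilibrium every fishing fleet chooses the same q, so Σ_{j≠i} q_j = 2q. The condition becomes 85 − 4q = 0, giving q = 85/4 = 21.25.

21.25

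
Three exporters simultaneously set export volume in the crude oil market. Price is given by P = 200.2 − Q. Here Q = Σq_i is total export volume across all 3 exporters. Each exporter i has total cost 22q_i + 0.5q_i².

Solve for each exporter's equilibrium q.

35.64

A representative exporter's profit is π_i = q_i(200.2 − Q) − 22q_i − 0.5q_i², with Q = q_i + Σ_{j≠i} q_j.
First-order condition: 178.2 − 3q_i − Σ_{j≠i} q_j = 0.
Imposing symmetry (q_j = q for all j) turns Σ_{j≠i} q_j into 2q, so 178.2 = 5q and q = 35.64.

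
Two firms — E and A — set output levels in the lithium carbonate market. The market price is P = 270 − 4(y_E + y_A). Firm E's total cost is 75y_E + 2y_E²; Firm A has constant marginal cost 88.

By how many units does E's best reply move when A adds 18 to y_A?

-6

Firm E's profit: π = y_E(270 − 4(y_E + y_A)) − 75y_E − 2y_E².
∂π/∂y_E = 195 − 12y_E − 4y_A = 0, so y_E = 16.25 − (1/3)y_A.
The reaction-function slope is −1/3, so an 18-unit rise in y_A moves y_E by −1/3 × 18 = −6. E's best response falls — the actions are strategic substitutes.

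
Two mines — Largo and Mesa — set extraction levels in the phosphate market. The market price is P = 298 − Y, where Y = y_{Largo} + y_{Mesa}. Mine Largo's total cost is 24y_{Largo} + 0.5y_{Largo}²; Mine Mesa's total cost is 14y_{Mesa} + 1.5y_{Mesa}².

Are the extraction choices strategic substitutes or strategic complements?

strategic substitutes

Mine Largo's profit: π = y_{Largo}(298 − (y_{Largo} + y_{Mesa})) − 24y_{Largo} − 0.5y_{Largo}².
∂π/∂y_{Largo} = 274 − 3y_{Largo} − y_{Mesa} = 0, so y_{Largo} = 274/3 − (1/3)y_{Mesa}.
The best-response slope dy_{Largo}/dy_{Mesa} = −1/3 < 0: the reaction function is downward-sloping, so the choices are strategic substitutes.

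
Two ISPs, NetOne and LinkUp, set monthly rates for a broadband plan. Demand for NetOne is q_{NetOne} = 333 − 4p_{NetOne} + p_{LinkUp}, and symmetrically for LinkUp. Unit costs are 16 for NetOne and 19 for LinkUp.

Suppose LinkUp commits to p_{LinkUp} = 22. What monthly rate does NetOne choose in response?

52.375

NetOne's profit: π = (p_{NetOne} − 16)(333 − 4p_{NetOne} + p_{LinkUp}).
∂π/∂p_{NetOne} = 397 − 8p_{NetOne} + p_{LinkUp} = 0 ⇒ p_{NetOne} = 49.625 + 0.125p_{LinkUp}.
At p_{LinkUp} = 22: p_{NetOne} = 49.625 + 0.125·22 = 52.375.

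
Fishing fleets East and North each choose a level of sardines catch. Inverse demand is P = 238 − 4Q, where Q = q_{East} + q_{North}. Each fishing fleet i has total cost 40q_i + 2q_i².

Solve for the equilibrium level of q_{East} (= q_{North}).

Fishing fleet East's profit: π = q_{East}(238 − 4(q_{East} + q_{North})) − 40q_{East} − 2q_{East}².
∂π/∂q_{East} = 198 − 12q_{East} − 4q_{North} = 0, so q_{East} = 16.5 − (1/3)q_{North}.
Setting q_{East} = q_{North} in the reaction function: q_{East} = 16.5 − (1/3)q_{East}, so q_{East} = 16.5 / (4/3) = 12.375.

12.375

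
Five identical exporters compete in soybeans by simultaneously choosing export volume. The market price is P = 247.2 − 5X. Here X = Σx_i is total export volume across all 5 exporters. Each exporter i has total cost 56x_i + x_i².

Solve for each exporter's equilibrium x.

A representative exporter's profit is π_i = x_i(247.2 − 5X) − 56x_i − x_i², with X = x_i + Σ_{j≠i} x_j.
First-order condition: 191.2 − 12x_i − 5Σ_{j≠i} x_j = 0.
Imposing symmetry (x_j = x for all j) turns Σ_{j≠i} x_j into 4x, so 191.2 = 32x and x = 5.975.

5.975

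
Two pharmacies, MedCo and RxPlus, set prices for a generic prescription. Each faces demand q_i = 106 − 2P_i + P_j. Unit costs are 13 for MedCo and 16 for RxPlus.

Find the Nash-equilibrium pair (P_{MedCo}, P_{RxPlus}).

MedCo's profit: π = (P_{MedCo} − 13)(106 − 2P_{MedCo} + P_{RxPlus}).
∂π/∂P_{MedCo} = 132 − 4P_{MedCo} + P_{RxPlus} = 0 ⇒ P_{MedCo} = 33 + 0.25P_{RxPlus}.
Similarly P_{RxPlus} = 34.5 + 0.25P_{MedCo}.
Solving the two reaction functions simultaneously: (1 − (0.25)(0.25))P_{MedCo} = 33 + 0.25·34.5, so 0.9375P_{MedCo} = 41.625 and P_{MedCo} = 44.4.
Then P_{RxPlus} = 34.5 + 0.25·44.4 = 45.6.

44.4, 45.6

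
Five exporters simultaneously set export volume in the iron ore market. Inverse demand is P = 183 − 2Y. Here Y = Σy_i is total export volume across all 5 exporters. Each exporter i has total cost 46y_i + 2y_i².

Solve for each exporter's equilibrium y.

A representative exporter's profit is π_i = y_i(183 − 2Y) − 46y_i − 2y_i², with Y = y_i + Σ_{j≠i} y_j.
First-order condition: 137 − 8y_i − 2Σ_{j≠i} y_j = 0.
With identical exporters, set every y_j = y: then 137 − 8y − 8y = 0, i.e. y = 137/16 = 8.5625.

8.5625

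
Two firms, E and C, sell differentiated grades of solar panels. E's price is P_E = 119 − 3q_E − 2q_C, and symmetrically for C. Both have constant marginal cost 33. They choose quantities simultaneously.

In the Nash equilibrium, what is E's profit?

346.6875

Firm E's profit: π = q_E(119 − 3q_E − 2q_C) − 33q_E.
∂π/∂q_E = 86 − 6q_E − 2q_C = 0 ⇒ q_E = 43/3 − (1/3)q_C.
Setting q_E = q_C in the reaction function: q_E = 43/3 − (1/3)q_E, so q_E = (43/3) / (4/3) = 10.75.
P_E = 119 − 3·10.75 − 2·10.75 = 65.25.
Profit = (65.25 − 33)·10.75 = 346.6875.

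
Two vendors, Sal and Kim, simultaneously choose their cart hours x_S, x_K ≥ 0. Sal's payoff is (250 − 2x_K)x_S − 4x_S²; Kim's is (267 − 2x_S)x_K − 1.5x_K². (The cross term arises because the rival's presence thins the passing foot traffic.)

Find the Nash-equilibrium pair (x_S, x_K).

10.8, 81.8

Expanding Sal's payoff: 250x_S − 2x_Kx_S − 4x_S².
∂π/∂x_S = 250 − 2x_K − 8x_S = 0, so x_S = 31.25 − 0.25x_K.
Likewise for Kim: x_K = 89 − (2/3)x_S.
Solving the two reaction functions simultaneously: (1 − (−0.25)(−2/3))x_S = 31.25 − 0.25·89, so (5/6)x_S = 9 and x_S = 10.8.
Then x_K = 89 − (2/3)·10.8 = 81.8.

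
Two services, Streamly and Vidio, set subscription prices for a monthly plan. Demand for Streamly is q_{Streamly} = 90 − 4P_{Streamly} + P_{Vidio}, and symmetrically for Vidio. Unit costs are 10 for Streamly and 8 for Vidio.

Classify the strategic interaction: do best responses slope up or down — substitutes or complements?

Streamly's profit: π = (P_{Streamly} − 10)(90 − 4P_{Streamly} + P_{Vidio}).
∂π/∂P_{Streamly} = 130 − 8P_{Streamly} + P_{Vidio} = 0 ⇒ P_{Streamly} = 16.25 + 0.125P_{Vidio}.
The best-response slope dP_{Streamly}/dP_{Vidio} = 0.125 > 0: the reaction function is upward-sloping, so the choices are strategic complements.

strategic complements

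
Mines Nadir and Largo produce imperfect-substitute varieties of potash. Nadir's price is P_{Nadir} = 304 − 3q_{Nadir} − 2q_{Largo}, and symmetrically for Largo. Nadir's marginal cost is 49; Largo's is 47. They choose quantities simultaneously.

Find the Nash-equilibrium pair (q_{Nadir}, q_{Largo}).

31.75, 32.25

Mine Nadir's profit: π = q_{Nadir}(304 − 3q_{Nadir} − 2q_{Largo}) − 49q_{Nadir}.
∂π/∂q_{Nadir} = 255 − 6q_{Nadir} − 2q_{Largo} = 0 ⇒ q_{Nadir} = 42.5 − (1/3)q_{Largo}.
Similarly q_{Largo} = 257/6 − (1/3)q_{Nadir}.
Plugging q_{Largo} into Nadir's best response: q_{Nadir} = 42.5 − (1/3)(257/6 − (1/3)q_{Nadir}) ⇒ (8/9)q_{Nadir} = 254/9, so q_{Nadir} = 31.75.
Then q_{Largo} = 257/6 − (1/3)·31.75 = 32.25.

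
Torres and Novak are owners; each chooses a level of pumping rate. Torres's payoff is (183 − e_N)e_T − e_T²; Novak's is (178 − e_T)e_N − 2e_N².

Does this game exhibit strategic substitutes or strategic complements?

Expanding Torres's payoff: 183e_T − e_Ne_T − e_T².
∂π/∂e_T = 183 − e_N − 2e_T = 0, so e_T = 91.5 − 0.5e_N.
The best-response slope de_T/de_N = −0.5 < 0: the reaction function is downward-sloping, so the choices are strategic substitutes.

strategic substitutes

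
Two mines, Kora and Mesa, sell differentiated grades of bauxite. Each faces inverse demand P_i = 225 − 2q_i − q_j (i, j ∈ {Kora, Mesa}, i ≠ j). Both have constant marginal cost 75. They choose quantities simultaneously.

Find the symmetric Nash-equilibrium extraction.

30

Mine Kora's profit: π = q_{Kora}(225 − 2q_{Kora} − q_{Mesa}) − 75q_{Kora}.
∂π/∂q_{Kora} = 150 − 4q_{Kora} − q_{Mesa} = 0 ⇒ q_{Kora} = 37.5 − 0.25q_{Mesa}.
Setting q_{Kora} = q_{Mesa} in the reaction function: q_{Kora} = 37.5 − 0.25q_{Kora}, so q_{Kora} = 37.5 / 1.25 = 30.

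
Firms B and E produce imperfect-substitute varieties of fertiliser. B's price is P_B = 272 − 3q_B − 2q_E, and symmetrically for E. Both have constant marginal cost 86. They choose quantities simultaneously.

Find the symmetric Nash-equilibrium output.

23.25

Firm B's profit: π = q_B(272 − 3q_B − 2q_E) − 86q_B.
∂π/∂q_B = 186 − 6q_B − 2q_E = 0 ⇒ q_B = 31 − (1/3)q_E.
Setting q_B = q_E in the reaction function: q_B = 31 − (1/3)q_B, so q_B = 31 / (4/3) = 23.25.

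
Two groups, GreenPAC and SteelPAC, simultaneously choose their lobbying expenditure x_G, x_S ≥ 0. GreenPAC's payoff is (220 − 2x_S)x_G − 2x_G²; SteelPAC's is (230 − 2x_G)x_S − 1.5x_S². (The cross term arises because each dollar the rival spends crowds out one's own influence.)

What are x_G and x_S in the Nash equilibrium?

Expanding GreenPAC's payoff: 220x_G − 2x_Sx_G − 2x_G².
∂π/∂x_G = 220 − 2x_S − 4x_G = 0, so x_G = 55 − 0.5x_S.
Likewise for SteelPAC: x_S = 230/3 − (2/3)x_G.
Solving the two reaction functions simultaneously: (1 − (−0.5)(−2/3))x_G = 55 − 0.5·(230/3), so (2/3)x_G = 50/3 and x_G = 25.
Then x_S = 230/3 − (2/3)·25 = 60.

25, 60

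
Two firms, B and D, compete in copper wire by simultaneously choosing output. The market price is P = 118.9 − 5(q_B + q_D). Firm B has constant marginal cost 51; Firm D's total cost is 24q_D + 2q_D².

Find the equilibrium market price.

71.7

Firm B's profit: π = q_B(118.9 − 5(q_B + q_D)) − 51q_B.
∂π/∂q_B = 67.9 − 10q_B − 5q_D = 0, so q_B = 6.79 − 0.5q_D.
For D: ∂π/∂q_D = 94.9 − 14q_D − 5q_B = 0 ⇒ q_D = 949/140 − (5/14)q_B.
Plugging q_D into B's best response: q_B = 6.79 − 0.5(949/140 − (5/14)q_B) ⇒ (23/28)q_B = 4761/1400, so q_B = 4.14.
Then q_D = 949/140 − (5/14)·4.14 = 5.3.
Equilibrium price: P = 118.9 − 5·9.44 = 71.7.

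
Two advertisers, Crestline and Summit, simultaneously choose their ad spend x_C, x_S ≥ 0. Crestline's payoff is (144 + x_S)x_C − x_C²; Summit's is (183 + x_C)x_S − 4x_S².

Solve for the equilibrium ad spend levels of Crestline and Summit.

89, 34

Expanding Crestline's payoff: 144x_C + x_Sx_C − x_C².
∂π/∂x_C = 144 + x_S − 2x_C = 0, so x_C = 72 + 0.5x_S.
Likewise for Summit: x_S = 22.875 + 0.125x_C.
Solving the two reaction functions simultaneously: (1 − (0.5)(0.125))x_C = 72 + 0.5·22.875, so 0.9375x_C = 83.4375 and x_C = 89.
Then x_S = 22.875 + 0.125·89 = 34.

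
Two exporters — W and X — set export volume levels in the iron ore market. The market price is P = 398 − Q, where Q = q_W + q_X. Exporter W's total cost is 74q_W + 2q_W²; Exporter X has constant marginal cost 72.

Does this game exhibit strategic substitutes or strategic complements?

strategic substitutes

Exporter W's profit: π = q_W(398 − (q_W + q_X)) − 74q_W − 2q_W².
∂π/∂q_W = 324 − 6q_W − q_X = 0, so q_W = 54 − (1/6)q_X.
The best-response slope dq_W/dq_X = −1/6 < 0: the reaction function is downward-sloping, so the choices are strategic substitutes.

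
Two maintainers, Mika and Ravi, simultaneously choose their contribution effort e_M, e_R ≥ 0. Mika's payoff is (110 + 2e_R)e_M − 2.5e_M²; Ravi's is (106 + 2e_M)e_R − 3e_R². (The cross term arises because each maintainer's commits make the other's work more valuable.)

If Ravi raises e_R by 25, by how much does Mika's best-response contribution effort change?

Expanding Mika's payoff: 110e_M + 2e_Re_M − 2.5e_M².
∂π/∂e_M = 110 + 2e_R − 5e_M = 0, so e_M = 22 + 0.4e_R.
The reaction-function slope is 0.4, so a 25-unit rise in e_R moves e_M by 0.4 × 25 = 10. Mika's best response rises — the actions are strategic complements.

10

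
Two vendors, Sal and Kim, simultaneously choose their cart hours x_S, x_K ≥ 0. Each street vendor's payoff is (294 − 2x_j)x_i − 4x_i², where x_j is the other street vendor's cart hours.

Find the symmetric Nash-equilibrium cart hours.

Sal's payoff is (294 − 2x_K)x_S − 4x_S².
∂π/∂x_S = 294 − 2x_K − 8x_S = 0, so x_S = 36.75 − 0.25x_K.
Setting x_S = x_K in the reaction function: x_S = 36.75 − 0.25x_S, so x_S = 36.75 / 1.25 = 29.4.

29.4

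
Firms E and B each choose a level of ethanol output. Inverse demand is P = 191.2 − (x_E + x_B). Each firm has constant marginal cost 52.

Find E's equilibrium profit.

2152.96

Firm E's profit: π = x_E(191.2 − (x_E + x_B)) − 52x_E.
∂π/∂x_E = 139.2 − 2x_E − x_B = 0, so x_E = 69.6 − 0.5x_B.
The game is symmetric, so in equilibrium x_B = x_E: the reaction function gives 1.5x_E = 69.6, hence x_E = 46.4.
Price P = 191.2 − 92.8 = 98.4.
E's profit: (98.4 − 52)·46.4 = 2152.96.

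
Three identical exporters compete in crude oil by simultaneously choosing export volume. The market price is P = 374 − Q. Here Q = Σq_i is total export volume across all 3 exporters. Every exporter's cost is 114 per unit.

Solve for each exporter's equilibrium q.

A representative exporter's profit is π_i = q_i(374 − Q) − 114q_i, with Q = q_i + Σ_{j≠i} q_j.
First-order condition: 260 − 2q_i − Σ_{j≠i} q_j = 0.
In a symmetric equilibrium every exporter chooses the same q, so Σ_{j≠i} q_j = 2q. The condition becomes 260 − 4q = 0, giving q = 260/4 = 65.

65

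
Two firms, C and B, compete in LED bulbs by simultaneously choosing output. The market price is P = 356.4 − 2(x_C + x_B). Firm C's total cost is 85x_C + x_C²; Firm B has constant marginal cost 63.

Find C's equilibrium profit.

Firm C's profit: π = x_C(356.4 − 2(x_C + x_B)) − 85x_C − x_C².
∂π/∂x_C = 271.4 − 6x_C − 2x_B = 0, so x_C = 1357/30 − (1/3)x_B.
For B: ∂π/∂x_B = 293.4 − 4x_B − 2x_C = 0 ⇒ x_B = 73.35 − 0.5x_C.
Plugging x_B into C's best response: x_C = 1357/30 − (1/3)(73.35 − 0.5x_C) ⇒ (5/6)x_C = 1247/60, so x_C = 24.94.
Then x_B = 73.35 − 0.5·24.94 = 60.88.
Price P = 356.4 − 2·85.82 = 184.76.
C's profit: (184.76 − 85)·24.94 − (24.94)² = 1866.0108.

1866.0108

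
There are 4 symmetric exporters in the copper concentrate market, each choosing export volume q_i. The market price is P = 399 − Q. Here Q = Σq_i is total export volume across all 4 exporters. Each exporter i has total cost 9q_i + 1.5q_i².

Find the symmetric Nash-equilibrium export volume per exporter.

48.75

A representative exporter's profit is π_i = q_i(399 − Q) − 9q_i − 1.5q_i², with Q = q_i + Σ_{j≠i} q_j.
First-order condition: 390 − 5q_i − Σ_{j≠i} q_j = 0.
Imposing symmetry (q_j = q for all j) turns Σ_{j≠i} q_j into 3q, so 390 = 8q and q = 48.75.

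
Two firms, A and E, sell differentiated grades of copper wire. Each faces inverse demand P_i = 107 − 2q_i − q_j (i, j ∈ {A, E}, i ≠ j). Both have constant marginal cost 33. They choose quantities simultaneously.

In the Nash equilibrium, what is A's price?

Firm A's profit: π = q_A(107 − 2q_A − q_E) − 33q_A.
∂π/∂q_A = 74 − 4q_A − q_E = 0 ⇒ q_A = 18.5 − 0.25q_E.
The game is symmetric, so in equilibrium q_E = q_A: the reaction function gives 1.25q_A = 18.5, hence q_A = 14.8.
P_A = 107 − 2·14.8 − 14.8 = 62.6.

62.6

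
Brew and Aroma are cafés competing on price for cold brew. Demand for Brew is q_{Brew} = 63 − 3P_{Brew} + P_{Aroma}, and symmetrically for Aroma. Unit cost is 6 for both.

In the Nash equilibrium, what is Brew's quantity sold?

Brew's profit: π = (P_{Brew} − 6)(63 − 3P_{Brew} + P_{Aroma}).
∂π/∂P_{Brew} = 81 − 6P_{Brew} + P_{Aroma} = 0 ⇒ P_{Brew} = 13.5 + (1/6)P_{Aroma}.
The game is symmetric, so in equilibrium P_{Aroma} = P_{Brew}: the reaction function gives (5/6)P_{Brew} = 13.5, hence P_{Brew} = 16.2.
q_{Brew} = 63 − 3·16.2 + 16.2 = 30.6.

30.6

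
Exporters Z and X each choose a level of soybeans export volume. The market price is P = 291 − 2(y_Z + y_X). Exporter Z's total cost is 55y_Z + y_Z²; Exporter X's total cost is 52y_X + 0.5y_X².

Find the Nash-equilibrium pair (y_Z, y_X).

Exporter Z's profit: π = y_Z(291 − 2(y_Z + y_X)) − 55y_Z − y_Z².
∂π/∂y_Z = 236 − 6y_Z − 2y_X = 0, so y_Z = 118/3 − (1/3)y_X.
For X: ∂π/∂y_X = 239 − 5y_X − 2y_Z = 0 ⇒ y_X = 47.8 − 0.4y_Z.
Solving the two reaction functions simultaneously: (1 − (−1/3)(−0.4))y_Z = 118/3 − (1/3)·47.8, so (13/15)y_Z = 23.4 and y_Z = 27.
Then y_X = 47.8 − 0.4·27 = 37.

27, 37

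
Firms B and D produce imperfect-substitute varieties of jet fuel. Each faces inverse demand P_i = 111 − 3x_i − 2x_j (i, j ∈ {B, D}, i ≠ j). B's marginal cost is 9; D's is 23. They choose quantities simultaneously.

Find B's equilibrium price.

Firm B's profit: π = x_B(111 − 3x_B − 2x_D) − 9x_B.
∂π/∂x_B = 102 − 6x_B − 2x_D = 0 ⇒ x_B = 17 − (1/3)x_D.
Similarly x_D = 44/3 − (1/3)x_B.
Solving the two reaction functions simultaneously: (1 − (−1/3)(−1/3))x_B = 17 − (1/3)·(44/3), so (8/9)x_B = 109/9 and x_B = 13.625.
Then x_D = 44/3 − (1/3)·13.625 = 10.125.
P_B = 111 − 3·13.625 − 2·10.125 = 49.875.

49.875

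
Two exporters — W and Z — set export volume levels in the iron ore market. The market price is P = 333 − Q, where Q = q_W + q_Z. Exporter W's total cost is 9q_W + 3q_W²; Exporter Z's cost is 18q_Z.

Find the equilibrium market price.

Exporter W's profit: π = q_W(333 − (q_W + q_Z)) − 9q_W − 3q_W².
∂π/∂q_W = 324 − 8q_W − q_Z = 0, so q_W = 40.5 − 0.125q_Z.
For Z: ∂π/∂q_Z = 315 − 2q_Z − q_W = 0 ⇒ q_Z = 157.5 − 0.5q_W.
Solving the two reaction functions simultaneously: (1 − (−0.125)(−0.5))q_W = 40.5 − 0.125·157.5, so 0.9375q_W = 20.8125 and q_W = 22.2.
Then q_Z = 157.5 − 0.5·22.2 = 146.4.
Equilibrium price: P = 333 − 168.6 = 164.4.

164.4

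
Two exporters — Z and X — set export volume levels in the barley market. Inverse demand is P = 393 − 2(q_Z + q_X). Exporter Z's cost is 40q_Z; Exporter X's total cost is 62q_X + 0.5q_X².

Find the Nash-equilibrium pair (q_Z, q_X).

68.9375, 38.625

Exporter Z's profit: π = q_Z(393 − 2(q_Z + q_X)) − 40q_Z.
∂π/∂q_Z = 353 − 4q_Z − 2q_X = 0, so q_Z = 88.25 − 0.5q_X.
For X: ∂π/∂q_X = 331 − 5q_X − 2q_Z = 0 ⇒ q_X = 66.2 − 0.4q_Z.
Substituting the second reaction function into the first: q_Z = 88.25 − 0.5(66.2 − 0.4q_Z), which gives 0.8q_Z = 55.15 ⇒ q_Z = 68.9375.
Then q_X = 66.2 − 0.4·68.9375 = 38.625.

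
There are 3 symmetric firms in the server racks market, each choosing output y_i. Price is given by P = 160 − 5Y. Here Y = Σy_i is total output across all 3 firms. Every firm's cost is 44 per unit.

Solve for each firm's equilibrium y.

A representative firm's profit is π_i = y_i(160 − 5Y) − 44y_i, with Y = y_i + Σ_{j≠i} y_j.
First-order condition: 116 − 10y_i − 5Σ_{j≠i} y_j = 0.
Imposing symmetry (y_j = y for all j) turns Σ_{j≠i} y_j into 2y, so 116 = 20y and y = 5.8.

5.8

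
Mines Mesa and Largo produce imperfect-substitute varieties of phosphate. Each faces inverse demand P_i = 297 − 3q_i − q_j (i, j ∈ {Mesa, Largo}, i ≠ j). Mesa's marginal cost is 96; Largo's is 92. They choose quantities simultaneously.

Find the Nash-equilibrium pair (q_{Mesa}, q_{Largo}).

Mine Mesa's profit: π = q_{Mesa}(297 − 3q_{Mesa} − q_{Largo}) − 96q_{Mesa}.
∂π/∂q_{Mesa} = 201 − 6q_{Mesa} − q_{Largo} = 0 ⇒ q_{Mesa} = 33.5 − (1/6)q_{Largo}.
Similarly q_{Largo} = 205/6 − (1/6)q_{Mesa}.
Solving the two reaction functions simultaneously: (1 − (−1/6)(−1/6))q_{Mesa} = 33.5 − (1/6)·(205/6), so (35/36)q_{Mesa} = 1001/36 and q_{Mesa} = 28.6.
Then q_{Largo} = 205/6 − (1/6)·28.6 = 29.4.

28.6, 29.4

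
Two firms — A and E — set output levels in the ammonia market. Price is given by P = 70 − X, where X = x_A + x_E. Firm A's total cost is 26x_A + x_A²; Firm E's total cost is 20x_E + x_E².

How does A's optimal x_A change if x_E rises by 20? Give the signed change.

Firm A's profit: π = x_A(70 − (x_A + x_E)) − 26x_A − x_A².
∂π/∂x_A = 44 − 4x_A − x_E = 0, so x_A = 11 − 0.25x_E.
The reaction-function slope is −0.25, so a 20-unit rise in x_E moves x_A by −0.25 × 20 = −5. A's best response falls — the actions are strategic substitutes.

-5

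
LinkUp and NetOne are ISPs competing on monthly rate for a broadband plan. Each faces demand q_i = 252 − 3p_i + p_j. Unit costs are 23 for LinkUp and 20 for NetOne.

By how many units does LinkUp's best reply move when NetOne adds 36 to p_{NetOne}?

LinkUp's profit: π = (p_{LinkUp} − 23)(252 − 3p_{LinkUp} + p_{NetOne}).
∂π/∂p_{LinkUp} = 321 − 6p_{LinkUp} + p_{NetOne} = 0 ⇒ p_{LinkUp} = 53.5 + (1/6)p_{NetOne}.
The reaction-function slope is 1/6, so a 36-unit rise in p_{NetOne} moves p_{LinkUp} by 1/6 × 36 = 6. LinkUp's best response rises — the actions are strategic complements.

6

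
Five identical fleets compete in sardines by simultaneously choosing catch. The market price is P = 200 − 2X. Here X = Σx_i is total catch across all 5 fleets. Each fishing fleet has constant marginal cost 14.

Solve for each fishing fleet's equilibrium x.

15.5

A representative fishing fleet's profit is π_i = x_i(200 − 2X) − 14x_i, with X = x_i + Σ_{j≠i} x_j.
First-order condition: 186 − 4x_i − 2Σ_{j≠i} x_j = 0.
With identical fishing fleets, set every x_j = x: then 186 − 4x − 8x = 0, i.e. x = 186/12 = 15.5.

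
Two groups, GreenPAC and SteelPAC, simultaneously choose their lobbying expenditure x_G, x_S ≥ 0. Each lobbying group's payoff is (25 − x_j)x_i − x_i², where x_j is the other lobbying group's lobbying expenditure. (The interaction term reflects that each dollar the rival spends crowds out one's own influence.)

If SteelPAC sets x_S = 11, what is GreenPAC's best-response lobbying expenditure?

GreenPAC's payoff is (25 − x_S)x_G − x_G².
∂π/∂x_G = 25 − x_S − 2x_G = 0, so x_G = 12.5 − 0.5x_S.
At x_S = 11: x_G = 12.5 − 0.5·11 = 7.

7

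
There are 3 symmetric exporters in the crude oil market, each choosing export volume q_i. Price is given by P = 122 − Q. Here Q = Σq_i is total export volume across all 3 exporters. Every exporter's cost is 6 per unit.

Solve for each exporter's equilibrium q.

A representative exporter's profit is π_i = q_i(122 − Q) − 6q_i, with Q = q_i + Σ_{j≠i} q_j.
First-order condition: 116 − 2q_i − Σ_{j≠i} q_j = 0.
In a symmetric equilibrium every exporter chooses the same q, so Σ_{j≠i} q_j = 2q. The condition becomes 116 − 4q = 0, giving q = 116/4 = 29.

29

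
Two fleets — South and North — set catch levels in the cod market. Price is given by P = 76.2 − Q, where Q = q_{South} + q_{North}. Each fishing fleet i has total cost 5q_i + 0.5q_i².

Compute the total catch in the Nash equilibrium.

Fishing fleet South's profit: π = q_{South}(76.2 − (q_{South} + q_{North})) − 5q_{South} − 0.5q_{South}².
∂π/∂q_{South} = 71.2 − 3q_{South} − q_{North} = 0, so q_{South} = 356/15 − (1/3)q_{North}.
Setting q_{South} = q_{North} in the reaction function: q_{South} = 356/15 − (1/3)q_{South}, so q_{South} = (356/15) / (4/3) = 17.8.
Total catch: 17.8 + 17.8 = 35.6.

35.6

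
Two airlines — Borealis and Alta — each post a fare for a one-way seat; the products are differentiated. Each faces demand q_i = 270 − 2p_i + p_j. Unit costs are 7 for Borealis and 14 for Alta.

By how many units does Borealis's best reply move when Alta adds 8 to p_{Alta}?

Borealis's profit: π = (p_{Borealis} − 7)(270 − 2p_{Borealis} + p_{Alta}).
∂π/∂p_{Borealis} = 284 − 4p_{Borealis} + p_{Alta} = 0 ⇒ p_{Borealis} = 71 + 0.25p_{Alta}.
The reaction-function slope is 0.25, so an 8-unit rise in p_{Alta} moves p_{Borealis} by 0.25 × 8 = 2. Borealis's best response rises — the actions are strategic complements.

2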